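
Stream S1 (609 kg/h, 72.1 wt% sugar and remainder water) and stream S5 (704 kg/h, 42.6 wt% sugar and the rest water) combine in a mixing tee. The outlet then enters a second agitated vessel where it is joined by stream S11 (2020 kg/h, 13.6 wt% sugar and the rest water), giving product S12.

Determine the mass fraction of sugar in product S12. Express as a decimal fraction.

Overall, product flow = 3333 kg/h.
sugar in = 609×0.721 + 704×0.426 + 2020×0.136 = 1013.7 kg/h.
sugar fraction in S12 = 0.304.

0.304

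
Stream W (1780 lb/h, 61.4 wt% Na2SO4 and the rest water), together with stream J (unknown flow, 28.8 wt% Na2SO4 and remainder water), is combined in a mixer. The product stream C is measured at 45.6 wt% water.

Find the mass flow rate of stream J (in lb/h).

Let J be the unknown flow. Total out = 1780 + J.
water balance: 687.08 + 0.712·J = 0.456·(1780 + J)
(0.712 − 0.456)·J = 0.456×1780 − 687.08 = 124.6
J = 124.6 / 0.256 = 486.72 lb/h

486.7 lb/h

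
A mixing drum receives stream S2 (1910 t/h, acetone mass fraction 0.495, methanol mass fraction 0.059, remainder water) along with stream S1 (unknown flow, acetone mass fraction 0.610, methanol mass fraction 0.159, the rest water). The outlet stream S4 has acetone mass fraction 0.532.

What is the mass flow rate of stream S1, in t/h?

Let S1 be the unknown flow. Total out = 1910 + S1.
acetone balance: 945.45 + 0.610·S1 = 0.532·(1910 + S1)
(0.610 − 0.532)·S1 = 0.532×1910 − 945.45 = 70.67
S1 = 70.67 / 0.078 = 906.03 t/h

906 t/h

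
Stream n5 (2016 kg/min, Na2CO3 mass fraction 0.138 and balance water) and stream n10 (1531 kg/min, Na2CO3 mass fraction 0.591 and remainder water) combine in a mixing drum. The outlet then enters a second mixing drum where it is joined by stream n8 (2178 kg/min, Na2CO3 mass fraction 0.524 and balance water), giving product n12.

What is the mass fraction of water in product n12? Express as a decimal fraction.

Overall, product flow = 5725 kg/min.
water in = 2016×0.862 + 1531×0.409 + 2178×0.476 = 3400.7 kg/min.
water fraction in n12 = 0.594.

0.594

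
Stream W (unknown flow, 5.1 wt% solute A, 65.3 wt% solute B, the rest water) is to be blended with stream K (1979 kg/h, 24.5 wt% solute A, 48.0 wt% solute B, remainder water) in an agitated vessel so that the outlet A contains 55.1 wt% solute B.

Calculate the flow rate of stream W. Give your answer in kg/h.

Let W be the unknown flow. Total out = 1979 + W.
solute B balance: 949.92 + 0.653·W = 0.551·(1979 + W)
(0.653 − 0.551)·W = 0.551×1979 − 949.92 = 140.51
W = 140.51 / 0.102 = 1377.5 kg/h

1378 kg/h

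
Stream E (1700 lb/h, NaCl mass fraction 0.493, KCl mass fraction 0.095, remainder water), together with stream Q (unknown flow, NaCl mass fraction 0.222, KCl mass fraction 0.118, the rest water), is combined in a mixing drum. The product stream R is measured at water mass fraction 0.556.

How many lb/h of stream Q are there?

2354 lb/h

Let Q be the unknown flow. Total out = 1700 + Q.
water balance: 700.4 + 0.660·Q = 0.556·(1700 + Q)
(0.660 − 0.556)·Q = 0.556×1700 − 700.4 = 244.8
Q = 244.8 / 0.104 = 2353.8 lb/h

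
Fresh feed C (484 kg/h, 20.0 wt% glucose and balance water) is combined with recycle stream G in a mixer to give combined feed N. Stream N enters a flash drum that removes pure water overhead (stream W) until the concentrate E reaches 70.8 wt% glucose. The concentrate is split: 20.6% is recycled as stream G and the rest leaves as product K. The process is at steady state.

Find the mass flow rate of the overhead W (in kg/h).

347.3 kg/h

Overall glucose balance (none leaves overhead): glucose in fresh feed = glucose in product, i.e. 484×0.200 = (1−0.206)·E·0.708.
E = 96.8/(0.708×0.794) = 172.2 kg/h.
Recycle G = 0.206×172.2 = 35.472 kg/h.
Combined feed N = 484 + 35.472 = 519.47 kg/h.
Overhead W = N − E = 519.47 − 172.2 = 347.28 kg/h.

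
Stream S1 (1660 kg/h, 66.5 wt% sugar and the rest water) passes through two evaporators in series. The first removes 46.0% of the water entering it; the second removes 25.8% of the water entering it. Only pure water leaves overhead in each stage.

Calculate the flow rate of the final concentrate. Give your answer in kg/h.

1327 kg/h

water in feed = 1660×0.335 = 556.1 kg/h.
After stage 1: water left = (1−0.460)×556.1 = 300.29; stream total = 1404.2 kg/h.
After stage 2: water left = (1−0.258)×300.29 = 222.82; final concentrate = 1326.7 kg/h.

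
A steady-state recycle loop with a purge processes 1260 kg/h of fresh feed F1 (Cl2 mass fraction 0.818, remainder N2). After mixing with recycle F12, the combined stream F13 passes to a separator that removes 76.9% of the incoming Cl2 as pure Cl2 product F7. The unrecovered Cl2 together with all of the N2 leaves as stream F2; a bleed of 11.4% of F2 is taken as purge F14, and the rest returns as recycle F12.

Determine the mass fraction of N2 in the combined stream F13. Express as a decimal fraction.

N2 enters only via F1 and leaves only via the purge: 1260×0.182 = 0.114×(N2 in F2), and the separator passes all N2, so N2 in F13 = N2 in F2 = 2011.6 kg/h.
Cl2 in F13: m_A = 1260×0.818 + (1−0.114)·(1−0.769)·m_A, so m_A = 1030.7/0.7953 = 1295.9 kg/h.
F13 = 1295.9 + 2011.6 = 3307.5 kg/h.
N2 fraction in F13 = 2011.6/3307.5 = 0.608.

0.608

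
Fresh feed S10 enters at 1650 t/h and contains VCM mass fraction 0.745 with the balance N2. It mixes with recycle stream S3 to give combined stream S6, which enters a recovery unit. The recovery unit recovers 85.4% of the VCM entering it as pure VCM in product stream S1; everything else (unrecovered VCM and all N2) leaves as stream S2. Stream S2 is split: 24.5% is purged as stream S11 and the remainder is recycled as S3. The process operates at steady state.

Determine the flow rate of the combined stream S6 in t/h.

N2 enters only via S10 and leaves only via the purge: 1650×0.255 = 0.245×(N2 in S2), and the recovery unit passes all N2, so N2 in S6 = N2 in S2 = 1717.3 t/h.
VCM in S6: m_A = 1650×0.745 + (1−0.245)·(1−0.854)·m_A, so m_A = 1229.2/0.8898 = 1381.5 t/h.
S6 = 1381.5 + 1717.3 = 3098.9 t/h.

3099 t/h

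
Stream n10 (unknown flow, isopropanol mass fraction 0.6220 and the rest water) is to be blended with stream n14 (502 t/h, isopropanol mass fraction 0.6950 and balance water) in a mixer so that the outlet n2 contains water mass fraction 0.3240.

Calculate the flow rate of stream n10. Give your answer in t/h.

176.6 t/h

Let n10 be the unknown flow. Total out = 502 + n10.
water balance: 153.11 + 0.378·n10 = 0.324·(502 + n10)
(0.378 − 0.324)·n10 = 0.324×502 − 153.11 = 9.538
n10 = 9.538 / 0.054 = 176.63 t/h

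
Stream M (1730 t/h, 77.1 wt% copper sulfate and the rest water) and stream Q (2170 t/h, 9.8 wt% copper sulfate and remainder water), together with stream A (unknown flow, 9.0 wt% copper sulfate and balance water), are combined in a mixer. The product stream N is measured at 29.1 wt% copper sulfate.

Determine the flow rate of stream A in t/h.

2048 t/h

Let A be the unknown flow. Total out = 3900 + A.
copper sulfate balance: 1546.5 + 0.090·A = 0.291·(3900 + A)
(0.090 − 0.291)·A = 0.291×3900 − 1546.5 = -411.59
A = -411.59 / -0.201 = 2047.7 t/h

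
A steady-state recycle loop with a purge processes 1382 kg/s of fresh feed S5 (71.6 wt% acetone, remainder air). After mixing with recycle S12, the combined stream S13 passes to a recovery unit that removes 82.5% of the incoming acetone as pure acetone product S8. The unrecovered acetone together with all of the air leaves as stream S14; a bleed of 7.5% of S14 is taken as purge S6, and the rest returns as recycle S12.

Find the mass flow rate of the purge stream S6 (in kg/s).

air enters only via S5 and leaves only via the purge: 1382×0.284 = 0.075×(air in S14), and the recovery unit passes all air, so air in S13 = air in S14 = 5233.2 kg/s.
acetone in S13: m_A = 1382×0.716 + (1−0.075)·(1−0.825)·m_A, so m_A = 989.51/0.8381 = 1180.6 kg/s.
S14 = (1−0.825)×1180.6 + 5233.2 = 5439.8 kg/s.
Purge S6 = 0.075×5439.8 = 407.98 kg/s.

408 kg/s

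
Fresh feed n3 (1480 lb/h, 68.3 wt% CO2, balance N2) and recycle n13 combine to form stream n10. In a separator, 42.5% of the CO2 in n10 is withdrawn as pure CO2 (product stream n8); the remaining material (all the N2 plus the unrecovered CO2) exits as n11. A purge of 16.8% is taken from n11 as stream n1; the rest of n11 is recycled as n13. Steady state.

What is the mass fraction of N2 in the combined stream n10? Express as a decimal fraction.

0.590

N2 enters only via n3 and leaves only via the purge: 1480×0.317 = 0.168×(N2 in n11), and the separator passes all N2, so N2 in n10 = N2 in n11 = 2792.6 lb/h.
CO2 in n10: m_A = 1480×0.683 + (1−0.168)·(1−0.425)·m_A, so m_A = 1010.8/0.5216 = 1938 lb/h.
n10 = 1938 + 2792.6 = 4730.6 lb/h.
N2 fraction in n10 = 2792.6/4730.6 = 0.590.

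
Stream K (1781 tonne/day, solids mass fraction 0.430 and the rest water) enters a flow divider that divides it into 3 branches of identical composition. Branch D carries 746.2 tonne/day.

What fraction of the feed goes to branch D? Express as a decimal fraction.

Fraction to D = 746.2/1781 = 0.4190.

0.419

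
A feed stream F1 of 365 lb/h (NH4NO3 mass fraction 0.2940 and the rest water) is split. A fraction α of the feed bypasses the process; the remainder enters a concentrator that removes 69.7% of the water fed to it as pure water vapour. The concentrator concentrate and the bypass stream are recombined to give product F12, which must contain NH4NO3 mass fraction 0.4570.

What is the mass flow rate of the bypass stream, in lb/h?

100.4 lb/h

All 365×0.294 = 107.31 lb/h of NH4NO3 reaches F12, so F12 = 107.31/0.457 = 234.81 lb/h and vapour = 130.19 lb/h.
The evaporator receives (1−α)·365 of feed at 0.706 water and removes 0.697 of that water:
0.697×0.706×(1−α)×365 = 130.19
(1−α) = 130.19/179.61 = 0.7248;  α = 0.2752.
Bypass flow = 0.2752×365 = 100.44 lb/h.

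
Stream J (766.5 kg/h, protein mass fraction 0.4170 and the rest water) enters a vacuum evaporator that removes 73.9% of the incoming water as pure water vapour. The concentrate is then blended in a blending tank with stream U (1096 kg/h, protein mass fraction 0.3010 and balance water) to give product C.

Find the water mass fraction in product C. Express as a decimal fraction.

0.5761

Vapour removed = 0.739×0.583×766.5 = 330.24 kg/h; concentrate = 436.26 kg/h.
water reaching the mixer = 116.63 (from concentrate) + 1096×0.699 = 882.74 kg/h.
Product flow = 436.26 + 1096 = 1532.3 kg/h; water fraction = 0.5761.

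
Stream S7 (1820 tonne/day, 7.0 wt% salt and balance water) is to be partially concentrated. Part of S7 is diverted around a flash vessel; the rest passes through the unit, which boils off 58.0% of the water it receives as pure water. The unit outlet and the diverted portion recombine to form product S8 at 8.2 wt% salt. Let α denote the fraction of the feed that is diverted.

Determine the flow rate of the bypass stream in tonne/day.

1326 tonne/day

All 1820×0.070 = 127.4 tonne/day of salt reaches S8, so S8 = 127.4/0.082 = 1553.7 tonne/day and vapour = 266.34 tonne/day.
The evaporator receives (1−α)·1820 of feed at 0.930 water and removes 0.580 of that water:
0.580×0.930×(1−α)×1820 = 266.34
(1−α) = 266.34/981.71 = 0.2713;  α = 0.7287.
Bypass flow = 0.7287×1820 = 1326.2 tonne/day.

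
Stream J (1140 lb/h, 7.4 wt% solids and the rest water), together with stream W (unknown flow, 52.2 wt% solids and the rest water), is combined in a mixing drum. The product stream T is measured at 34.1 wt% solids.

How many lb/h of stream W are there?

Let W be the unknown flow. Total out = 1140 + W.
solids balance: 84.36 + 0.522·W = 0.341·(1140 + W)
(0.522 − 0.341)·W = 0.341×1140 − 84.36 = 304.38
W = 304.38 / 0.181 = 1681.7 lb/h

1682 lb/h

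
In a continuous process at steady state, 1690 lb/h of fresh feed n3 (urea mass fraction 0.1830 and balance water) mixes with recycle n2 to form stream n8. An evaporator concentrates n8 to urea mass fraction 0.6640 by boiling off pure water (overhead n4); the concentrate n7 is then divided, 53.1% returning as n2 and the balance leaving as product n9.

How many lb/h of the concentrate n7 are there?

993.1 lb/h

Overall urea balance (none leaves overhead): urea in fresh feed = urea in product, i.e. 1690×0.183 = (1−0.531)·n7·0.664.
n7 = 309.27/(0.664×0.469) = 993.11 lb/h.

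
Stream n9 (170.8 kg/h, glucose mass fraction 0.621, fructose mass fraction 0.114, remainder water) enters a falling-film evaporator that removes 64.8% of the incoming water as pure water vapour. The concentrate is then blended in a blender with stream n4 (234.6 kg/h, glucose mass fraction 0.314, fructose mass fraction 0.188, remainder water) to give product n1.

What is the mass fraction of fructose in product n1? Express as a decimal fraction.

0.169

Vapour removed = 0.648×0.265×170.8 = 29.33 kg/h; concentrate = 141.47 kg/h.
fructose reaching the mixer = 19.471 (from concentrate) + 234.6×0.188 = 63.576 kg/h.
Product flow = 141.47 + 234.6 = 376.07 kg/h; fructose fraction = 0.169.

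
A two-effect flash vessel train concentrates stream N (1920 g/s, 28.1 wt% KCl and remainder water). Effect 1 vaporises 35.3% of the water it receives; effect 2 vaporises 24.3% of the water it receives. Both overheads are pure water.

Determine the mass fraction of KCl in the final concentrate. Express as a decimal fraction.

0.4438

water in feed = 1920×0.719 = 1380.5 g/s.
After stage 1: water left = (1−0.353)×1380.5 = 893.17; stream total = 1432.7 g/s.
After stage 2: water left = (1−0.243)×893.17 = 676.13; final concentrate = 1215.7 g/s.
KCl fraction = 539.52/1215.7 = 0.4438.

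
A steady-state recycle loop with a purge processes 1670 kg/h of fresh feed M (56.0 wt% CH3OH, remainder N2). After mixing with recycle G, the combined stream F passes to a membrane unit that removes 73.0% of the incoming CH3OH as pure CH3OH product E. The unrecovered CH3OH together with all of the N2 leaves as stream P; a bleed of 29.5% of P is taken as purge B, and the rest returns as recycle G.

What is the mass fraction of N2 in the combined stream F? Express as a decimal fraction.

N2 enters only via M and leaves only via the purge: 1670×0.440 = 0.295×(N2 in P), and the membrane unit passes all N2, so N2 in F = N2 in P = 2490.8 kg/h.
CH3OH in F: m_A = 1670×0.560 + (1−0.295)·(1−0.730)·m_A, so m_A = 935.2/0.8096 = 1155.1 kg/h.
F = 1155.1 + 2490.8 = 3645.9 kg/h.
N2 fraction in F = 2490.8/3645.9 = 0.6832.

0.6832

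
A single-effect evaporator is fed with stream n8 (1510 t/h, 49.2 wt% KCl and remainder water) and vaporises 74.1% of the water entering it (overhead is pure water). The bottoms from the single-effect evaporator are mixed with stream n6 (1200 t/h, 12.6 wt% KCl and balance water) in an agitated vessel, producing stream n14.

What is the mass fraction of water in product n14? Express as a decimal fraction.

0.582

Vapour removed = 0.741×0.508×1510 = 568.41 t/h; concentrate = 941.59 t/h.
water reaching the mixer = 198.67 (from concentrate) + 1200×0.874 = 1247.5 t/h.
Product flow = 941.59 + 1200 = 2141.6 t/h; water fraction = 0.582.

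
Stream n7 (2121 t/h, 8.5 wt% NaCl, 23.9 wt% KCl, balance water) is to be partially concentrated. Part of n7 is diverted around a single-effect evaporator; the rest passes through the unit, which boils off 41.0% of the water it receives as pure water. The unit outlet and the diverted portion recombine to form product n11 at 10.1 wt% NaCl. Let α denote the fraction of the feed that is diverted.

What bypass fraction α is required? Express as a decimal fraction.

All 2121×0.085 = 180.29 t/h of NaCl reaches n11, so n11 = 180.29/0.101 = 1785 t/h and vapour = 336 t/h.
The evaporator receives (1−α)·2121 of feed at 0.676 water and removes 0.410 of that water:
0.410×0.676×(1−α)×2121 = 336
(1−α) = 336/587.86 = 0.5716;  α = 0.4284.

0.428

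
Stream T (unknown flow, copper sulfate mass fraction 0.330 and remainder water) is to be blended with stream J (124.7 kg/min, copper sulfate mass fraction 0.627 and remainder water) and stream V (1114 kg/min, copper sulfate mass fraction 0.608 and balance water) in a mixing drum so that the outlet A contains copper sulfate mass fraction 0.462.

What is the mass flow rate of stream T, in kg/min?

Let T be the unknown flow. Total out = 1238.7 + T.
copper sulfate balance: 755.5 + 0.330·T = 0.462·(1238.7 + T)
(0.330 − 0.462)·T = 0.462×1238.7 − 755.5 = -183.22
T = -183.22 / -0.132 = 1388 kg/min

1388 kg/min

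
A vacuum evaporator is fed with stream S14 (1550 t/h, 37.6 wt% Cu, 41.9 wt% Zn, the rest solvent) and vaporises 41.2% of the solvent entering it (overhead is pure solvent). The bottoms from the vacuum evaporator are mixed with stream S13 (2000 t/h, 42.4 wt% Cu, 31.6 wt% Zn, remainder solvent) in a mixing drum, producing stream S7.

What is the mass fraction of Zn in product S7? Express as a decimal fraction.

0.375

Vapour removed = 0.412×0.205×1550 = 130.91 t/h; concentrate = 1419.1 t/h.
Zn reaching the mixer = 649.45 (from concentrate) + 2000×0.316 = 1281.4 t/h.
Product flow = 1419.1 + 2000 = 3419.1 t/h; Zn fraction = 0.375.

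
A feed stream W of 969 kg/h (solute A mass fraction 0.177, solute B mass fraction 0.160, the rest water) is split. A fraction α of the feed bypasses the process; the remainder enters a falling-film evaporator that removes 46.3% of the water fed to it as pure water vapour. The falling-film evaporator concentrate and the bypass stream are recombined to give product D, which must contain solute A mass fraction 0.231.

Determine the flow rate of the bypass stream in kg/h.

231.1 kg/h

All 969×0.177 = 171.51 kg/h of solute A reaches D, so D = 171.51/0.231 = 742.48 kg/h and vapour = 226.52 kg/h.
The evaporator receives (1−α)·969 of feed at 0.663 water and removes 0.463 of that water:
0.463×0.663×(1−α)×969 = 226.52
(1−α) = 226.52/297.45 = 0.7615;  α = 0.2385.
Bypass flow = 0.2385×969 = 231.08 kg/h.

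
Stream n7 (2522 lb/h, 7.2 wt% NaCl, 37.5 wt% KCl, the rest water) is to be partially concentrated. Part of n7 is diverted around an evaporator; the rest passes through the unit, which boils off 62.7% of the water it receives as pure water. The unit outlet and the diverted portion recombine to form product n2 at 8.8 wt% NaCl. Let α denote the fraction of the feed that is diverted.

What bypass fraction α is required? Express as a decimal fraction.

0.476

All 2522×0.072 = 181.58 lb/h of NaCl reaches n2, so n2 = 181.58/0.088 = 2063.5 lb/h and vapour = 458.55 lb/h.
The evaporator receives (1−α)·2522 of feed at 0.553 water and removes 0.627 of that water:
0.627×0.553×(1−α)×2522 = 458.55
(1−α) = 458.55/874.46 = 0.5244;  α = 0.4756.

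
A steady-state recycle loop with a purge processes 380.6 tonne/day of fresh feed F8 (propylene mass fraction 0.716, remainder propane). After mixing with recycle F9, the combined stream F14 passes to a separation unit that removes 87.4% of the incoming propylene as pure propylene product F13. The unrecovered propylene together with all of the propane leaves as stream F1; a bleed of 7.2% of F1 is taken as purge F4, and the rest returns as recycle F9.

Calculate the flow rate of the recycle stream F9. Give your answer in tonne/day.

propane enters only via F8 and leaves only via the purge: 380.6×0.284 = 0.072×(propane in F1), and the separation unit passes all propane, so propane in F14 = propane in F1 = 1501.3 tonne/day.
propylene in F14: m_A = 380.6×0.716 + (1−0.072)·(1−0.874)·m_A, so m_A = 272.51/0.8831 = 308.59 tonne/day.
F1 = (1−0.874)×308.59 + 1501.3 = 1540.1 tonne/day.
Recycle F9 = (1−0.072)×1540.1 = 1429.2 tonne/day.

1429 tonne/day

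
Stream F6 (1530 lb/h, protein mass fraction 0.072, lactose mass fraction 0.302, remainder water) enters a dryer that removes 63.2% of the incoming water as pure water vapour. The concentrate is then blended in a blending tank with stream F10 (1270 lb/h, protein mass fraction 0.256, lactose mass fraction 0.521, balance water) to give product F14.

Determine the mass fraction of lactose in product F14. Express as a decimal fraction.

Vapour removed = 0.632×0.626×1530 = 605.32 lb/h; concentrate = 924.68 lb/h.
lactose reaching the mixer = 462.06 (from concentrate) + 1270×0.521 = 1123.7 lb/h.
Product flow = 924.68 + 1270 = 2194.7 lb/h; lactose fraction = 0.512.

0.512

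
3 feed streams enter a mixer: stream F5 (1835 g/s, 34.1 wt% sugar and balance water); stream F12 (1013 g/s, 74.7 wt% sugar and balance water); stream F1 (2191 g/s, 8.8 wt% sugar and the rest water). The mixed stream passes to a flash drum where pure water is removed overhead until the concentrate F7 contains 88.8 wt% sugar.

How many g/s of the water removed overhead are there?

sugar entering = 1835×0.341 + 1013×0.747 + 2191×0.088 = 1575.3 g/s.
All sugar reports to F7, so F7 = 1575.3/0.888 = 1773.9 g/s.
Total feed = 5039 g/s; overhead = 5039 − 1773.9 = 3265.1 g/s.

3265 g/s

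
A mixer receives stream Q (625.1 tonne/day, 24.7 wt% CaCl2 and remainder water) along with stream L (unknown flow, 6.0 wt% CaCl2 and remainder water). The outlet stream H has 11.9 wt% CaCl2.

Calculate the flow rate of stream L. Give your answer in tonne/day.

1356 tonne/day

Let L be the unknown flow. Total out = 625.1 + L.
CaCl2 balance: 154.4 + 0.060·L = 0.119·(625.1 + L)
(0.060 − 0.119)·L = 0.119×625.1 − 154.4 = -80.013
L = -80.013 / -0.059 = 1356.1 tonne/day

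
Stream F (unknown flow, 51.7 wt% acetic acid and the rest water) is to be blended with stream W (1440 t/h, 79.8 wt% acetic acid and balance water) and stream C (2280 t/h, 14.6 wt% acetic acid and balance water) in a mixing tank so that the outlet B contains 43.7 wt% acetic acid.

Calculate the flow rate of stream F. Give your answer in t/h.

1796 t/h

Let F be the unknown flow. Total out = 3720 + F.
acetic acid balance: 1482 + 0.517·F = 0.437·(3720 + F)
(0.517 − 0.437)·F = 0.437×3720 − 1482 = 143.64
F = 143.64 / 0.080 = 1795.5 t/h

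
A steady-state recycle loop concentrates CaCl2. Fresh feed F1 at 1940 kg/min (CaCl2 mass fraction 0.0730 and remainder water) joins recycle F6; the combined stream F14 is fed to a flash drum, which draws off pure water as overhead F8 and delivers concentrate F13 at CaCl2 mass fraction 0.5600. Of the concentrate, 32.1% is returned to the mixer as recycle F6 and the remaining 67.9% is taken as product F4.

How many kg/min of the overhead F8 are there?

Overall CaCl2 balance (none leaves overhead): CaCl2 in fresh feed = CaCl2 in product, i.e. 1940×0.073 = (1−0.321)·F13·0.560.
F13 = 141.62/(0.560×0.679) = 372.45 kg/min.
Recycle F6 = 0.321×372.45 = 119.56 kg/min.
Combined feed F14 = 1940 + 119.56 = 2059.6 kg/min.
Overhead F8 = F14 − F13 = 2059.6 − 372.45 = 1687.1 kg/min.

1687 kg/min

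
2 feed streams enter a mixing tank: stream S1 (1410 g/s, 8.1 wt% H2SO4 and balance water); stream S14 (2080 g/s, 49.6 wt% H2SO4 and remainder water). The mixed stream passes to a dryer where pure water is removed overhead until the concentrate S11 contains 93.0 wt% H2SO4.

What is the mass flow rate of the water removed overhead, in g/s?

2258 g/s

H2SO4 entering = 1410×0.081 + 2080×0.496 = 1145.9 g/s.
All H2SO4 reports to S11, so S11 = 1145.9/0.930 = 1232.1 g/s.
Total feed = 3490 g/s; overhead = 3490 − 1232.1 = 2257.9 g/s.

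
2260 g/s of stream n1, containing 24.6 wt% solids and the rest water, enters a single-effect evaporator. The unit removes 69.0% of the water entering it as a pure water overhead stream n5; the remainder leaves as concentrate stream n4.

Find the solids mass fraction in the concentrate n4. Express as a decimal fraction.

solids is not removed: 2260×0.246 = 555.96 g/s of solids enters n4.
water entering = 2260×0.754 = 1704 g/s; overhead removed = 0.690×1704 = 1175.8 g/s.
Concentrate = 2260 − 1175.8 = 1084.2 g/s.
Mass fraction = 555.96/1084.2 = 0.513.

0.513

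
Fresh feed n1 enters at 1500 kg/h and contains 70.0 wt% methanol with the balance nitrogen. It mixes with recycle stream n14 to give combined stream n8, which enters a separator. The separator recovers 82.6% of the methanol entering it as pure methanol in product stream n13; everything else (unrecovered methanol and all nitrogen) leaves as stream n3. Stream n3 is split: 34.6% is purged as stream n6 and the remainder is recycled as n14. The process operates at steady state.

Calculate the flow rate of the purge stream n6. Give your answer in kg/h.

521.3 kg/h

nitrogen enters only via n1 and leaves only via the purge: 1500×0.300 = 0.346×(nitrogen in n3), and the separator passes all nitrogen, so nitrogen in n8 = nitrogen in n3 = 1300.6 kg/h.
methanol in n8: m_A = 1500×0.700 + (1−0.346)·(1−0.826)·m_A, so m_A = 1050/0.8862 = 1184.8 kg/h.
n3 = (1−0.826)×1184.8 + 1300.6 = 1506.7 kg/h.
Purge n6 = 0.346×1506.7 = 521.33 kg/h.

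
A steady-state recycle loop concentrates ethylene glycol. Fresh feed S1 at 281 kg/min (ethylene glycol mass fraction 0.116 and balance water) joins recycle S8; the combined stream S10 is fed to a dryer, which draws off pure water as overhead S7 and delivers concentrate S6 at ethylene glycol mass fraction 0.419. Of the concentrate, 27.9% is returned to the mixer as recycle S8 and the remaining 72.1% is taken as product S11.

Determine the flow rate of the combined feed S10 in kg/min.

Overall ethylene glycol balance (none leaves overhead): ethylene glycol in fresh feed = ethylene glycol in product, i.e. 281×0.116 = (1−0.279)·S6·0.419.
S6 = 32.596/(0.419×0.721) = 107.9 kg/min.
Recycle S8 = 0.279×107.9 = 30.104 kg/min.
Combined feed S10 = 281 + 30.104 = 311.1 kg/min.

311.1 kg/min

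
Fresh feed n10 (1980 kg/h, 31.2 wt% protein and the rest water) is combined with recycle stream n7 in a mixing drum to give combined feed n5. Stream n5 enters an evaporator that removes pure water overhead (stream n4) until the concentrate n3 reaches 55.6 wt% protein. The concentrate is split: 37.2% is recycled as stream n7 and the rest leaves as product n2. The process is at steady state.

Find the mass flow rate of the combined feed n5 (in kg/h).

2638 kg/h

Overall protein balance (none leaves overhead): protein in fresh feed = protein in product, i.e. 1980×0.312 = (1−0.372)·n3·0.556.
n3 = 617.76/(0.556×0.628) = 1769.2 kg/h.
Recycle n7 = 0.372×1769.2 = 658.16 kg/h.
Combined feed n5 = 1980 + 658.16 = 2638.2 kg/h.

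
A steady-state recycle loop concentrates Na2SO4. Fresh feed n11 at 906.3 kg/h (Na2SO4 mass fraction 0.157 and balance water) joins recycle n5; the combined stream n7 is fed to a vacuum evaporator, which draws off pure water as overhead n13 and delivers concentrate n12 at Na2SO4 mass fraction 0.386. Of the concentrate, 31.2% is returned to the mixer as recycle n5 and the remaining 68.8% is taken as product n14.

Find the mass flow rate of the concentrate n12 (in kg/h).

535.8 kg/h

Overall Na2SO4 balance (none leaves overhead): Na2SO4 in fresh feed = Na2SO4 in product, i.e. 906.3×0.157 = (1−0.312)·n12·0.386.
n12 = 142.29/(0.386×0.688) = 535.79 kg/h.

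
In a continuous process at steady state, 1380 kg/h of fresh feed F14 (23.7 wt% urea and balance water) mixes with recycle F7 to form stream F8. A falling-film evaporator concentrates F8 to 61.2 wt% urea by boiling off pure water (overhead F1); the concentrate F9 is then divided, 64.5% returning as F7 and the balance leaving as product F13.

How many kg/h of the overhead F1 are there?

Overall urea balance (none leaves overhead): urea in fresh feed = urea in product, i.e. 1380×0.237 = (1−0.645)·F9·0.612.
F9 = 327.06/(0.612×0.355) = 1505.4 kg/h.
Recycle F7 = 0.645×1505.4 = 970.97 kg/h.
Combined feed F8 = 1380 + 970.97 = 2351 kg/h.
Overhead F1 = F8 − F9 = 2351 − 1505.4 = 845.59 kg/h.

845.6 kg/h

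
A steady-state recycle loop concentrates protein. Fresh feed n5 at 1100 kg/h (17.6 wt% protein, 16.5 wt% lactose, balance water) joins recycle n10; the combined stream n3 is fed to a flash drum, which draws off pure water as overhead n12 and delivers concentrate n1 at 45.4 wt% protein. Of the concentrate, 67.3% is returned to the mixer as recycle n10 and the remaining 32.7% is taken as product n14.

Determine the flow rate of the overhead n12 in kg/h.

Overall protein balance (none leaves overhead): protein in fresh feed = protein in product, i.e. 1100×0.176 = (1−0.673)·n1·0.454.
n1 = 193.6/(0.454×0.327) = 1304.1 kg/h.
Recycle n10 = 0.673×1304.1 = 877.64 kg/h.
Combined feed n3 = 1100 + 877.64 = 1977.6 kg/h.
Overhead n12 = n3 − n1 = 1977.6 − 1304.1 = 673.57 kg/h.

673.6 kg/h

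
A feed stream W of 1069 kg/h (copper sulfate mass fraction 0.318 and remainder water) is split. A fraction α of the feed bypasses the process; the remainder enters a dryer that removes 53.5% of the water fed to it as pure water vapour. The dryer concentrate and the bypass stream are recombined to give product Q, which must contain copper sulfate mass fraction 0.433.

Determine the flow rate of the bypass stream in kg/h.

All 1069×0.318 = 339.94 kg/h of copper sulfate reaches Q, so Q = 339.94/0.433 = 785.09 kg/h and vapour = 283.91 kg/h.
The evaporator receives (1−α)·1069 of feed at 0.682 water and removes 0.535 of that water:
0.535×0.682×(1−α)×1069 = 283.91
(1−α) = 283.91/390.05 = 0.7279;  α = 0.2721.
Bypass flow = 0.2721×1069 = 290.87 kg/h.

290.9 kg/h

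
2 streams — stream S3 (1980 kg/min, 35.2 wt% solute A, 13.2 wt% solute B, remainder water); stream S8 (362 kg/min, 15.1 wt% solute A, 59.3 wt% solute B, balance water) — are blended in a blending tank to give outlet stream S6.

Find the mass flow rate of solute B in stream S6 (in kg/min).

solute B out = solute B in = 1980×0.132 + 362×0.593 = 476.03 kg/min.

476 kg/min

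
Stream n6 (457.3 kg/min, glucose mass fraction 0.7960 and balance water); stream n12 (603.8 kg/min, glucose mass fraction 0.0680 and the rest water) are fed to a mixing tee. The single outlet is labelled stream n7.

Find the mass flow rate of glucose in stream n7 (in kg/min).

405.1 kg/min

glucose out = glucose in = 457.3×0.796 + 603.8×0.068 = 405.07 kg/min.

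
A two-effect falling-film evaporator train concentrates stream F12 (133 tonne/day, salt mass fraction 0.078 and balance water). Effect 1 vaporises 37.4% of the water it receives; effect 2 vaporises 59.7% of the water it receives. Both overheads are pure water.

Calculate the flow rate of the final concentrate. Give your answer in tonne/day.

water in feed = 133×0.922 = 122.63 tonne/day.
After stage 1: water left = (1−0.374)×122.63 = 76.764; stream total = 87.138 tonne/day.
After stage 2: water left = (1−0.597)×76.764 = 30.936; final concentrate = 41.31 tonne/day.

41.31 tonne/day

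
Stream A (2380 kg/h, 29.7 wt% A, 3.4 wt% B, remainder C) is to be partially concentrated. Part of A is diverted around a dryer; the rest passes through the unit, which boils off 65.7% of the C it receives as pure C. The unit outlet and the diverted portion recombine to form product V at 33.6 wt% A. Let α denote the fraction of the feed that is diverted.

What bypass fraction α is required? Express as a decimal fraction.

0.736

All 2380×0.297 = 706.86 kg/h of A reaches V, so V = 706.86/0.336 = 2103.8 kg/h and vapour = 276.25 kg/h.
The evaporator receives (1−α)·2380 of feed at 0.669 C and removes 0.657 of that C:
0.657×0.669×(1−α)×2380 = 276.25
(1−α) = 276.25/1046.1 = 0.2641;  α = 0.7359.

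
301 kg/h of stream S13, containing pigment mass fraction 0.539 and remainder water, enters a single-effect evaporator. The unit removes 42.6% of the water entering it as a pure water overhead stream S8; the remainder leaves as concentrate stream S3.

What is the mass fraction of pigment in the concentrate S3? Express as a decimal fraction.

pigment is not removed: 301×0.539 = 162.24 kg/h of pigment enters S3.
water entering = 301×0.461 = 138.76 kg/h; overhead removed = 0.426×138.76 = 59.112 kg/h.
Concentrate = 301 − 59.112 = 241.89 kg/h.
Mass fraction = 162.24/241.89 = 0.671.

0.671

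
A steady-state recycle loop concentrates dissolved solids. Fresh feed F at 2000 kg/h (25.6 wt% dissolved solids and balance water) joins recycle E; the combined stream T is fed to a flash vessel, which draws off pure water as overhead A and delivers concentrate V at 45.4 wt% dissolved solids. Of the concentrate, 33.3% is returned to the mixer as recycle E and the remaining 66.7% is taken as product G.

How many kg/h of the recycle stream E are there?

563 kg/h

Overall dissolved solids balance (none leaves overhead): dissolved solids in fresh feed = dissolved solids in product, i.e. 2000×0.256 = (1−0.333)·V·0.454.
V = 512/(0.454×0.667) = 1690.8 kg/h.
Recycle E = 0.333×1690.8 = 563.03 kg/h.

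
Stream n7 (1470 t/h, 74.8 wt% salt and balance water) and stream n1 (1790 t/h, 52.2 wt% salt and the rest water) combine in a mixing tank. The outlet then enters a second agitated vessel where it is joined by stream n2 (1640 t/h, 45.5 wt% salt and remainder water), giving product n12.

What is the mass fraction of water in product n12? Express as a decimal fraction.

Overall, product flow = 4900 t/h.
water in = 1470×0.252 + 1790×0.478 + 1640×0.545 = 2119.9 t/h.
water fraction in n12 = 0.433.

0.433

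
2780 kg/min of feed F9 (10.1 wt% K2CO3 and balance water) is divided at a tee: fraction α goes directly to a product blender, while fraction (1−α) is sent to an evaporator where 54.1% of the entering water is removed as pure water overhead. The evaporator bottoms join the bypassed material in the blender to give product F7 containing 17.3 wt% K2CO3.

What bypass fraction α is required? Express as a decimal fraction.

All 2780×0.101 = 280.78 kg/min of K2CO3 reaches F7, so F7 = 280.78/0.173 = 1623 kg/min and vapour = 1157 kg/min.
The evaporator receives (1−α)·2780 of feed at 0.899 water and removes 0.541 of that water:
0.541×0.899×(1−α)×2780 = 1157
(1−α) = 1157/1352.1 = 0.8557;  α = 0.1443.

0.144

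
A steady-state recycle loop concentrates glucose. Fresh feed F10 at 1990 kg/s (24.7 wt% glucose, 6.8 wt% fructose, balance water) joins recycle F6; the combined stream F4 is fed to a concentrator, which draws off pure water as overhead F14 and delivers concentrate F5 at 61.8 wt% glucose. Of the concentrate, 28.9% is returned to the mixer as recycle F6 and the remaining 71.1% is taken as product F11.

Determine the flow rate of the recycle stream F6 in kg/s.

323.3 kg/s

Overall glucose balance (none leaves overhead): glucose in fresh feed = glucose in product, i.e. 1990×0.247 = (1−0.289)·F5·0.618.
F5 = 491.53/(0.618×0.711) = 1118.6 kg/s.
Recycle F6 = 0.289×1118.6 = 323.29 kg/s.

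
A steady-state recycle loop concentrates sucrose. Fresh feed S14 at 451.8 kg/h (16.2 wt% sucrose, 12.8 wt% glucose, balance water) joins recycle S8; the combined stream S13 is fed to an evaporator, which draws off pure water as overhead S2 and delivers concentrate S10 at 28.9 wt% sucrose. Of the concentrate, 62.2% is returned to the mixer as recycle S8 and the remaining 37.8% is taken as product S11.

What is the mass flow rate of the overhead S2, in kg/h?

198.5 kg/h

Overall sucrose balance (none leaves overhead): sucrose in fresh feed = sucrose in product, i.e. 451.8×0.162 = (1−0.622)·S10·0.289.
S10 = 73.192/(0.289×0.378) = 670 kg/h.
Recycle S8 = 0.622×670 = 416.74 kg/h.
Combined feed S13 = 451.8 + 416.74 = 868.54 kg/h.
Overhead S2 = S13 − S10 = 868.54 − 670 = 198.54 kg/h.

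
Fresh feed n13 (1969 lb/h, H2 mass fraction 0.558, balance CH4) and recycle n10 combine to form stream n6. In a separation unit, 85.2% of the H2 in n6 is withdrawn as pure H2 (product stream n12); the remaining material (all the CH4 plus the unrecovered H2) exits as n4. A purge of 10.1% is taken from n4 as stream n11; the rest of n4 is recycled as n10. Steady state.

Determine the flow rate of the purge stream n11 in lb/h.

889.2 lb/h

CH4 enters only via n13 and leaves only via the purge: 1969×0.442 = 0.101×(CH4 in n4), and the separation unit passes all CH4, so CH4 in n6 = CH4 in n4 = 8616.8 lb/h.
H2 in n6: m_A = 1969×0.558 + (1−0.101)·(1−0.852)·m_A, so m_A = 1098.7/0.8669 = 1267.3 lb/h.
n4 = (1−0.852)×1267.3 + 8616.8 = 8804.4 lb/h.
Purge n11 = 0.101×8804.4 = 889.24 lb/h.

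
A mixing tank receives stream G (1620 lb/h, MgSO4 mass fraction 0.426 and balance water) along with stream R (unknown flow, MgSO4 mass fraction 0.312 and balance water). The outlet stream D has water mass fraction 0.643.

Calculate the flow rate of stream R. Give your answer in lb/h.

Let R be the unknown flow. Total out = 1620 + R.
water balance: 929.88 + 0.688·R = 0.643·(1620 + R)
(0.688 − 0.643)·R = 0.643×1620 − 929.88 = 111.78
R = 111.78 / 0.045 = 2484 lb/h

2484 lb/h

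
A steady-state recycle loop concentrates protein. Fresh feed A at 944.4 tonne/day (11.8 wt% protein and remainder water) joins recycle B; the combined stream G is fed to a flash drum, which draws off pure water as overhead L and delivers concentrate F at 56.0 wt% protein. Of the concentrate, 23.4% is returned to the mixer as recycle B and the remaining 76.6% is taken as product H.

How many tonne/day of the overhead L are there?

Overall protein balance (none leaves overhead): protein in fresh feed = protein in product, i.e. 944.4×0.118 = (1−0.234)·F·0.560.
F = 111.44/(0.560×0.766) = 259.79 tonne/day.
Recycle B = 0.234×259.79 = 60.791 tonne/day.
Combined feed G = 944.4 + 60.791 = 1005.2 tonne/day.
Overhead L = G − F = 1005.2 − 259.79 = 745.4 tonne/day.

745.4 tonne/day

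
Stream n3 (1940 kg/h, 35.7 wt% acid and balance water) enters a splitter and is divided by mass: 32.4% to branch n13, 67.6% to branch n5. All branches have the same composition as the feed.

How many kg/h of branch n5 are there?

1311 kg/h

Branch n5 flow = 0.676×1940 = 1311.4 kg/h.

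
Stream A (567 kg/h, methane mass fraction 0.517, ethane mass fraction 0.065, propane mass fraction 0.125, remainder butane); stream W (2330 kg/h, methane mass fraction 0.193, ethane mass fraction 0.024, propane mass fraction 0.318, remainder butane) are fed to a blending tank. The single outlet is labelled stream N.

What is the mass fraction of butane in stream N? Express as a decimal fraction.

Total flow out = 567 + 2330 = 2897 kg/h.
butane in = 567×0.293 + 2330×0.465 = 1249.6 kg/h.
butane mass fraction in N = 1249.6/2897 = 0.431.

0.431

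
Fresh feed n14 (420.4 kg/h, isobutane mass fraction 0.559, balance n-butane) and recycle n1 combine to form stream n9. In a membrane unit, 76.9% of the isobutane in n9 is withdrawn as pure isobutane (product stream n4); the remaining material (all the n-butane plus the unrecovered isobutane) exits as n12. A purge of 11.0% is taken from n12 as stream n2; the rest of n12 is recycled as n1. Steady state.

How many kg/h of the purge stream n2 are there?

n-butane enters only via n14 and leaves only via the purge: 420.4×0.441 = 0.110×(n-butane in n12), and the membrane unit passes all n-butane, so n-butane in n9 = n-butane in n12 = 1685.4 kg/h.
isobutane in n9: m_A = 420.4×0.559 + (1−0.110)·(1−0.769)·m_A, so m_A = 235/0.7944 = 295.82 kg/h.
n12 = (1−0.769)×295.82 + 1685.4 = 1753.8 kg/h.
Purge n2 = 0.110×1753.8 = 192.91 kg/h.

192.9 kg/h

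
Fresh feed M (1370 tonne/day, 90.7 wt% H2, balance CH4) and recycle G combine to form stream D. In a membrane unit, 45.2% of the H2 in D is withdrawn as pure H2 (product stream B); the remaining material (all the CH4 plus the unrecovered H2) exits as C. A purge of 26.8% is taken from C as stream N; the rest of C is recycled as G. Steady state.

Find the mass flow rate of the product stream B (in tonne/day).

H2 in D: m_A = 1370×0.907 + (1−0.268)·(1−0.452)·m_A, so m_A = 1242.6/0.5989 = 2074.9 tonne/day.
Product B = 0.452×2074.9 = 937.86 tonne/day.

937.9 tonne/day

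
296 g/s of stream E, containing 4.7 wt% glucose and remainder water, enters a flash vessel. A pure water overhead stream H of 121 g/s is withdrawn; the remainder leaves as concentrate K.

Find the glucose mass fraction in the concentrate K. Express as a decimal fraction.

glucose is not removed: 296×0.047 = 13.912 g/s of glucose enters K.
Concentrate = 296 − 121 = 175 g/s.
Mass fraction = 13.912/175 = 0.079.

0.079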